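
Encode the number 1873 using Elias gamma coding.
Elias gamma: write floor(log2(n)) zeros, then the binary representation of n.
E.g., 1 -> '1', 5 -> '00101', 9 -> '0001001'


num_bits = floor(log2(1873)) + 1 = 11
leading_zeros = num_bits - 1 = 10
binary(1873) = 11101010001

Elias gamma(1873) = '0000000000' + '11101010001' = 000000000011101010001 (21 bits)


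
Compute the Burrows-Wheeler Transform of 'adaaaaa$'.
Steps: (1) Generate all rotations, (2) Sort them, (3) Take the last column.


Rotations (sorted):
  0: $adaaaaa -> last char: a
  1: a$adaaaa -> last char: a
  2: aa$adaaa -> last char: a
  3: aaa$adaa -> last char: a
  4: aaaa$ada -> last char: a
  5: aaaaa$ad -> last char: d
  6: adaaaaa$ -> last char: $
  7: daaaaa$a -> last char: a


BWT = aaaaad$a


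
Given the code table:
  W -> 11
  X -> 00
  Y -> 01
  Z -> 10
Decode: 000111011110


Decoding:
00 -> X
01 -> Y
11 -> W
01 -> Y
11 -> W
10 -> Z


Result: XYWYWZ


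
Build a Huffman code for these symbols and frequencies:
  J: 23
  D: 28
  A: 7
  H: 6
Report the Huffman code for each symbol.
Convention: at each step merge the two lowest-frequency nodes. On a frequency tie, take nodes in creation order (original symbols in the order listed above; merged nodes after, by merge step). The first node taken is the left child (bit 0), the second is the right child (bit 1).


Huffman tree construction:
Step 1: Merge H(6) + A(7) = 13
Step 2: Merge (H+A)(13) + J(23) = 36
Step 3: Merge D(28) + ((H+A)+J)(36) = 64
Read each symbol's code off the tree from the root (left child = 0, right child = 1).

Codes:
  J: 11 (length 2)
  D: 0 (length 1)
  A: 101 (length 3)
  H: 100 (length 3)
Average code length: 113/64 = 1.7656 bits/symbol


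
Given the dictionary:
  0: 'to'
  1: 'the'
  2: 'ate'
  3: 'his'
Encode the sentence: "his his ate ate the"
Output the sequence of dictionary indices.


Look up each word in the dictionary:
  'his' -> 3
  'his' -> 3
  'ate' -> 2
  'ate' -> 2
  'the' -> 1

Encoded: [3, 3, 2, 2, 1]


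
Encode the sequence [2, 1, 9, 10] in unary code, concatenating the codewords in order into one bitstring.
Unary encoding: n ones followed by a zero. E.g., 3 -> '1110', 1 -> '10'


Encode each number as n ones followed by a terminating 0:
  2 -> 110 (3 bits)
  1 -> 10 (2 bits)
  9 -> 1111111110 (10 bits)
  10 -> 11111111110 (11 bits)
Total length = 3 + 2 + 10 + 11 = 26 bits.

Unary([2, 1, 9, 10]) = 11010111111111011111111110 (26 bits)


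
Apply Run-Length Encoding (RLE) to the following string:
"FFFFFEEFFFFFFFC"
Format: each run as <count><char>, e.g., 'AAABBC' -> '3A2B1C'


Scanning runs left to right:
  i=0: run of 'F' x 5 -> '5F'
  i=5: run of 'E' x 2 -> '2E'
  i=7: run of 'F' x 7 -> '7F'
  i=14: run of 'C' x 1 -> '1C'

RLE = 5F2E7F1C


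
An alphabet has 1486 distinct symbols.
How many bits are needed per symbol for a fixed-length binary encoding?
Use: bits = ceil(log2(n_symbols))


log2(1486) = 10.5372
Bracket: 2^10 = 1024 < 1486 <= 2^11 = 2048
So ceil(log2(1486)) = 11

bits = ceil(log2(1486)) = ceil(10.5372) = 11 bits


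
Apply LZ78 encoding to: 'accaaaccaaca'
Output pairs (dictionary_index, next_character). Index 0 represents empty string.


LZ78 encoding steps:
Dictionary: {0: ''}
Step 1: w='' (idx 0), next='a' -> output (0, 'a'), add 'a' as idx 1
Step 2: w='' (idx 0), next='c' -> output (0, 'c'), add 'c' as idx 2
Step 3: w='c' (idx 2), next='a' -> output (2, 'a'), add 'ca' as idx 3
Step 4: w='a' (idx 1), next='a' -> output (1, 'a'), add 'aa' as idx 4
Step 5: w='c' (idx 2), next='c' -> output (2, 'c'), add 'cc' as idx 5
Step 6: w='aa' (idx 4), next='c' -> output (4, 'c'), add 'aac' as idx 6
Step 7: w='a' (idx 1), end of input -> output (1, '')


Encoded: [(0, 'a'), (0, 'c'), (2, 'a'), (1, 'a'), (2, 'c'), (4, 'c'), (1, '')]


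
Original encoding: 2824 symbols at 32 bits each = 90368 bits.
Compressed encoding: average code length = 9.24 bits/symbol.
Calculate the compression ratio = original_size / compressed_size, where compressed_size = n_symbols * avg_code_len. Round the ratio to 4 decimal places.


original_size = n_symbols * orig_bits = 2824 * 32 = 90368 bits
compressed_size = n_symbols * avg_code_len = 2824 * 9.24 = 26093.76 bits
ratio = original_size / compressed_size = 90368 / 26093.76 = 3.4632

Compression ratio = 3.4632


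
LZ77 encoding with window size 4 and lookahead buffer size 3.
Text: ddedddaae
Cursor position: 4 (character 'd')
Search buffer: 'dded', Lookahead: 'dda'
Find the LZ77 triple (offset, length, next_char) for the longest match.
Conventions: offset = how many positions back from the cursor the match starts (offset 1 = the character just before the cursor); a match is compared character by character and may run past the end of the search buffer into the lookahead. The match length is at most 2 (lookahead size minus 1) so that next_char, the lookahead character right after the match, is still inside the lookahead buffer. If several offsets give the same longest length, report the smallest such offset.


Try each offset into the search buffer:
  offset=1 (pos 3, char 'd'): match length 2
  offset=2 (pos 2, char 'e'): match length 0
  offset=3 (pos 1, char 'd'): match length 1
  offset=4 (pos 0, char 'd'): match length 2
Longest match has length 2, found at offsets 1, 4; take the smallest, offset 1.
next_char = character at position 4 + 2 = 6 -> 'a'

Best match: offset=1, length=2 (matching 'dd' starting at position 3)
LZ77 triple: (1, 2, 'a')


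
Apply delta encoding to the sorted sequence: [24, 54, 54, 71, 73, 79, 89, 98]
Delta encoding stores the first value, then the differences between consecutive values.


First value: 24
Deltas:
  54 - 24 = 30
  54 - 54 = 0
  71 - 54 = 17
  73 - 71 = 2
  79 - 73 = 6
  89 - 79 = 10
  98 - 89 = 9


Delta encoded: [24, 30, 0, 17, 2, 6, 10, 9]


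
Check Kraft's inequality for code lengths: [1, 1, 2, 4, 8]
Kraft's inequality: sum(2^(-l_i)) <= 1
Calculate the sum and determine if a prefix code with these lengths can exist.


Sum = 2^(-1) + 2^(-1) + 2^(-2) + 2^(-4) + 2^(-8)
    = 0.5 + 0.5 + 0.25 + 0.0625 + 0.00390625
    = 337/256 = 1.31640625
Since 1.31640625 > 1, Kraft's inequality is NOT satisfied.
A prefix code with these lengths CANNOT exist.

Kraft sum = 1.31640625. Not satisfied.


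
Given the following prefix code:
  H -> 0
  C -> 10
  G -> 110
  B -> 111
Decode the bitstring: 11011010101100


Decoding step by step:
Bits 110 -> G
Bits 110 -> G
Bits 10 -> C
Bits 10 -> C
Bits 110 -> G
Bits 0 -> H


Decoded message: GGCCGH


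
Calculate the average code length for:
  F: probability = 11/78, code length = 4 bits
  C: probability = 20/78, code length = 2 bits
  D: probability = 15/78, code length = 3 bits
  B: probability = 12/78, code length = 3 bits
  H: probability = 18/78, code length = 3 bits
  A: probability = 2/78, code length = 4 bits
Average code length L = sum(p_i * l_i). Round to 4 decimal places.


Weighted contributions p_i * l_i:
  F: (11/78) * 4 = 44/78
  C: (20/78) * 2 = 40/78
  D: (15/78) * 3 = 45/78
  B: (12/78) * 3 = 36/78
  H: (18/78) * 3 = 54/78
  A: (2/78) * 4 = 8/78
Sum = (44 + 40 + 45 + 36 + 54 + 8)/78 = 227/78

L = 227/78 = 2.9103 bits/symbol


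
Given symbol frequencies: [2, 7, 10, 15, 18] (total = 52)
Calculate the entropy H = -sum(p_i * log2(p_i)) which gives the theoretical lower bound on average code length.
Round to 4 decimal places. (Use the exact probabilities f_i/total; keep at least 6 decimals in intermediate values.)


Per-symbol terms -p_i * log2(p_i) with p_i = f_i/52:
  p = 2/52 = 0.038462: log2(p) = -4.700440, -p*log2(p) = 0.180786
  p = 7/52 = 0.134615: log2(p) = -2.893085, -p*log2(p) = 0.389454
  p = 10/52 = 0.192308: log2(p) = -2.378512, -p*log2(p) = 0.457406
  p = 15/52 = 0.288462: log2(p) = -1.793549, -p*log2(p) = 0.517370
  p = 18/52 = 0.346154: log2(p) = -1.530515, -p*log2(p) = 0.529794
H = 0.180786 + 0.389454 + 0.457406 + 0.517370 + 0.529794 = 2.074810

H = 2.0748 bits/symbol


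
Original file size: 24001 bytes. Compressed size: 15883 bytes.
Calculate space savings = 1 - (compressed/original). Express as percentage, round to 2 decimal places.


ratio = compressed/original = 15883/24001 = 0.661764
savings = 1 - ratio = 1 - 0.661764 = 0.338236
as a percentage: 0.338236 * 100 = 33.82%

Space savings = 1 - 15883/24001 = 33.82%


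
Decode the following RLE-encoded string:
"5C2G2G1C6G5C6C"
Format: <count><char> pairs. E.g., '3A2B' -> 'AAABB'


Expanding each <count><char> pair:
  5C -> 'CCCCC'
  2G -> 'GG'
  2G -> 'GG'
  1C -> 'C'
  6G -> 'GGGGGG'
  5C -> 'CCCCC'
  6C -> 'CCCCCC'

Decoded = CCCCCGGGGCGGGGGGCCCCCCCCCCC


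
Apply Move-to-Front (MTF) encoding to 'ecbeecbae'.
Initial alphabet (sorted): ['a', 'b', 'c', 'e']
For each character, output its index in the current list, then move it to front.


MTF encoding:
'e': index 3 in ['a', 'b', 'c', 'e'] -> ['e', 'a', 'b', 'c']
'c': index 3 in ['e', 'a', 'b', 'c'] -> ['c', 'e', 'a', 'b']
'b': index 3 in ['c', 'e', 'a', 'b'] -> ['b', 'c', 'e', 'a']
'e': index 2 in ['b', 'c', 'e', 'a'] -> ['e', 'b', 'c', 'a']
'e': index 0 in ['e', 'b', 'c', 'a'] -> ['e', 'b', 'c', 'a']
'c': index 2 in ['e', 'b', 'c', 'a'] -> ['c', 'e', 'b', 'a']
'b': index 2 in ['c', 'e', 'b', 'a'] -> ['b', 'c', 'e', 'a']
'a': index 3 in ['b', 'c', 'e', 'a'] -> ['a', 'b', 'c', 'e']
'e': index 3 in ['a', 'b', 'c', 'e'] -> ['e', 'a', 'b', 'c']


Output: [3, 3, 3, 2, 0, 2, 2, 3, 3]


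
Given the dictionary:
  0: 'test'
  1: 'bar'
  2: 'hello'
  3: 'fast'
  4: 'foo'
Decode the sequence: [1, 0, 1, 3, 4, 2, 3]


Look up each index in the dictionary:
  1 -> 'bar'
  0 -> 'test'
  1 -> 'bar'
  3 -> 'fast'
  4 -> 'foo'
  2 -> 'hello'
  3 -> 'fast'

Decoded: "bar test bar fast foo hello fast"


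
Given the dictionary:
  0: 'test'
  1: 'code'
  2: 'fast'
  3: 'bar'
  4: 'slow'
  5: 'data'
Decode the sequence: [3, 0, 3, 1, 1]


Look up each index in the dictionary:
  3 -> 'bar'
  0 -> 'test'
  3 -> 'bar'
  1 -> 'code'
  1 -> 'code'

Decoded: "bar test bar code code"


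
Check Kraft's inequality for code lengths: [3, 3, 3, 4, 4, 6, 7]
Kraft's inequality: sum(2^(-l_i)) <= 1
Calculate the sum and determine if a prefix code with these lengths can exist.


Sum = 2^(-3) + 2^(-3) + 2^(-3) + 2^(-4) + 2^(-4) + 2^(-6) + 2^(-7)
    = 0.125 + 0.125 + 0.125 + 0.0625 + 0.0625 + 0.015625 + 0.0078125
    = 67/128 = 0.5234375
Since 0.5234375 <= 1, Kraft's inequality IS satisfied.
A prefix code with these lengths CAN exist.

Kraft sum = 0.5234375. Satisfied.


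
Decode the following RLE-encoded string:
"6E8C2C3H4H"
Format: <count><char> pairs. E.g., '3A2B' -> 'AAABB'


Expanding each <count><char> pair:
  6E -> 'EEEEEE'
  8C -> 'CCCCCCCC'
  2C -> 'CC'
  3H -> 'HHH'
  4H -> 'HHHH'

Decoded = EEEEEECCCCCCCCCCHHHHHHH


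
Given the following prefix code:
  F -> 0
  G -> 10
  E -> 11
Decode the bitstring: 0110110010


Decoding step by step:
Bits 0 -> F
Bits 11 -> E
Bits 0 -> F
Bits 11 -> E
Bits 0 -> F
Bits 0 -> F
Bits 10 -> G


Decoded message: FEFEFFG


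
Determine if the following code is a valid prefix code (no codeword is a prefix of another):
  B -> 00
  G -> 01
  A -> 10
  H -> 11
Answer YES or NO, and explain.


Checking each pair (does one codeword prefix another?):
  B='00' vs G='01': no prefix
  B='00' vs A='10': no prefix
  B='00' vs H='11': no prefix
  G='01' vs B='00': no prefix
  G='01' vs A='10': no prefix
  G='01' vs H='11': no prefix
  A='10' vs B='00': no prefix
  A='10' vs G='01': no prefix
  A='10' vs H='11': no prefix
  H='11' vs B='00': no prefix
  H='11' vs G='01': no prefix
  H='11' vs A='10': no prefix
No violation found over all pairs.

YES -- this is a valid prefix code. No codeword is a prefix of any other codeword.


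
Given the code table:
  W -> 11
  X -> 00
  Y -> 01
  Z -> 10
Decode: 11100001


Decoding:
11 -> W
10 -> Z
00 -> X
01 -> Y


Result: WZXY


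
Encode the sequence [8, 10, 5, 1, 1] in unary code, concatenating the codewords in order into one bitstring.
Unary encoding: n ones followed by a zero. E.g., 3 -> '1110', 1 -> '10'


Encode each number as n ones followed by a terminating 0:
  8 -> 111111110 (9 bits)
  10 -> 11111111110 (11 bits)
  5 -> 111110 (6 bits)
  1 -> 10 (2 bits)
  1 -> 10 (2 bits)
Total length = 9 + 11 + 6 + 2 + 2 = 30 bits.

Unary([8, 10, 5, 1, 1]) = 111111110111111111101111101010 (30 bits)


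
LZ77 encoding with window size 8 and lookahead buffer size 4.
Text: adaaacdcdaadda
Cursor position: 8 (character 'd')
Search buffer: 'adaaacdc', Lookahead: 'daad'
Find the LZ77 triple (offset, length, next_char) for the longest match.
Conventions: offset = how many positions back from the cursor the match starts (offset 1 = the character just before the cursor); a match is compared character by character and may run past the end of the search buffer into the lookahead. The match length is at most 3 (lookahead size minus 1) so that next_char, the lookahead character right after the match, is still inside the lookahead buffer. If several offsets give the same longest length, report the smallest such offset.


Try each offset into the search buffer:
  offset=1 (pos 7, char 'c'): match length 0
  offset=2 (pos 6, char 'd'): match length 1
  offset=3 (pos 5, char 'c'): match length 0
  offset=4 (pos 4, char 'a'): match length 0
  offset=5 (pos 3, char 'a'): match length 0
  offset=6 (pos 2, char 'a'): match length 0
  offset=7 (pos 1, char 'd'): match length 3
  offset=8 (pos 0, char 'a'): match length 0
Longest match has length 3 at offset 7.
next_char = character at position 8 + 3 = 11 -> 'd'

Best match: offset=7, length=3 (matching 'daa' starting at position 1)
LZ77 triple: (7, 3, 'd')


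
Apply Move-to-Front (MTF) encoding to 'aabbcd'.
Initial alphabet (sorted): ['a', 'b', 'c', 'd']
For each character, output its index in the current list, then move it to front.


MTF encoding:
'a': index 0 in ['a', 'b', 'c', 'd'] -> ['a', 'b', 'c', 'd']
'a': index 0 in ['a', 'b', 'c', 'd'] -> ['a', 'b', 'c', 'd']
'b': index 1 in ['a', 'b', 'c', 'd'] -> ['b', 'a', 'c', 'd']
'b': index 0 in ['b', 'a', 'c', 'd'] -> ['b', 'a', 'c', 'd']
'c': index 2 in ['b', 'a', 'c', 'd'] -> ['c', 'b', 'a', 'd']
'd': index 3 in ['c', 'b', 'a', 'd'] -> ['d', 'c', 'b', 'a']


Output: [0, 0, 1, 0, 2, 3]


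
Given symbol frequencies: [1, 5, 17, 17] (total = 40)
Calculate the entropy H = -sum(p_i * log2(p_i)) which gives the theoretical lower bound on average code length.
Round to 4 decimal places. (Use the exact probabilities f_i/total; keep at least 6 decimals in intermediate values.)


Per-symbol terms -p_i * log2(p_i) with p_i = f_i/40:
  p = 1/40 = 0.025000: log2(p) = -5.321928, -p*log2(p) = 0.133048
  p = 5/40 = 0.125000: log2(p) = -3.000000, -p*log2(p) = 0.375000
  p = 17/40 = 0.425000: log2(p) = -1.234465, -p*log2(p) = 0.524648
  p = 17/40 = 0.425000: log2(p) = -1.234465, -p*log2(p) = 0.524648
H = 0.133048 + 0.375000 + 0.524648 + 0.524648 = 1.557344

H = 1.5573 bits/symbol


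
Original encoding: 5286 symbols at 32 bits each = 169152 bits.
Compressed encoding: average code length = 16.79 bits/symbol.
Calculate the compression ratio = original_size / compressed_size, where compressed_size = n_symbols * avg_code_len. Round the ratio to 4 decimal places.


original_size = n_symbols * orig_bits = 5286 * 32 = 169152 bits
compressed_size = n_symbols * avg_code_len = 5286 * 16.79 = 88751.94 bits
ratio = original_size / compressed_size = 169152 / 88751.94 = 1.9059

Compression ratio = 1.9059


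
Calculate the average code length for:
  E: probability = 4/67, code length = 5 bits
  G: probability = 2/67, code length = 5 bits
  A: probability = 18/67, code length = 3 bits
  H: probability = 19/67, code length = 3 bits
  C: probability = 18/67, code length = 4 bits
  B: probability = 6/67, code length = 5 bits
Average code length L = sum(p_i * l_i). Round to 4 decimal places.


Weighted contributions p_i * l_i:
  E: (4/67) * 5 = 20/67
  G: (2/67) * 5 = 10/67
  A: (18/67) * 3 = 54/67
  H: (19/67) * 3 = 57/67
  C: (18/67) * 4 = 72/67
  B: (6/67) * 5 = 30/67
Sum = (20 + 10 + 54 + 57 + 72 + 30)/67 = 243/67

L = 243/67 = 3.6269 bits/symbol


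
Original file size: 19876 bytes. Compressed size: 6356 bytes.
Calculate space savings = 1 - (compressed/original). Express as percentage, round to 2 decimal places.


ratio = compressed/original = 6356/19876 = 0.319783
savings = 1 - ratio = 1 - 0.319783 = 0.680217
as a percentage: 0.680217 * 100 = 68.02%

Space savings = 1 - 6356/19876 = 68.02%


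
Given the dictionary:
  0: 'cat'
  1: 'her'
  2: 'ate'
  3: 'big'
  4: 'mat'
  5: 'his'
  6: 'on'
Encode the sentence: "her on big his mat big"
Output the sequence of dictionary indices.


Look up each word in the dictionary:
  'her' -> 1
  'on' -> 6
  'big' -> 3
  'his' -> 5
  'mat' -> 4
  'big' -> 3

Encoded: [1, 6, 3, 5, 4, 3]


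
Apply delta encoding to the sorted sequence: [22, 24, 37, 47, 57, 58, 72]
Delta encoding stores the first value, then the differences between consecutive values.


First value: 22
Deltas:
  24 - 22 = 2
  37 - 24 = 13
  47 - 37 = 10
  57 - 47 = 10
  58 - 57 = 1
  72 - 58 = 14


Delta encoded: [22, 2, 13, 10, 10, 1, 14]


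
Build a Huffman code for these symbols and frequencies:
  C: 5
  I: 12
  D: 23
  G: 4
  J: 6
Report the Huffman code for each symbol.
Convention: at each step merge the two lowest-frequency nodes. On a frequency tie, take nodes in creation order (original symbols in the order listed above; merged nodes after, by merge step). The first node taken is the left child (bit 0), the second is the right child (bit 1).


Huffman tree construction:
Step 1: Merge G(4) + C(5) = 9
Step 2: Merge J(6) + (G+C)(9) = 15
Step 3: Merge I(12) + (J+(G+C))(15) = 27
Step 4: Merge D(23) + (I+(J+(G+C)))(27) = 50
Read each symbol's code off the tree from the root (left child = 0, right child = 1).

Codes:
  C: 1111 (length 4)
  I: 10 (length 2)
  D: 0 (length 1)
  G: 1110 (length 4)
  J: 110 (length 3)
Average code length: 101/50 = 2.0200 bits/symbol


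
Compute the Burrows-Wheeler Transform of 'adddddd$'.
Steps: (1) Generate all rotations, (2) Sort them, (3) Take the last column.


Rotations (sorted):
  0: $adddddd -> last char: d
  1: adddddd$ -> last char: $
  2: d$addddd -> last char: d
  3: dd$adddd -> last char: d
  4: ddd$addd -> last char: d
  5: dddd$add -> last char: d
  6: ddddd$ad -> last char: d
  7: dddddd$a -> last char: a


BWT = d$ddddda


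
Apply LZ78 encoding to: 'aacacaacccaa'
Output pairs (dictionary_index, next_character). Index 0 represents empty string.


LZ78 encoding steps:
Dictionary: {0: ''}
Step 1: w='' (idx 0), next='a' -> output (0, 'a'), add 'a' as idx 1
Step 2: w='a' (idx 1), next='c' -> output (1, 'c'), add 'ac' as idx 2
Step 3: w='ac' (idx 2), next='a' -> output (2, 'a'), add 'aca' as idx 3
Step 4: w='ac' (idx 2), next='c' -> output (2, 'c'), add 'acc' as idx 4
Step 5: w='' (idx 0), next='c' -> output (0, 'c'), add 'c' as idx 5
Step 6: w='a' (idx 1), next='a' -> output (1, 'a'), add 'aa' as idx 6


Encoded: [(0, 'a'), (1, 'c'), (2, 'a'), (2, 'c'), (0, 'c'), (1, 'a')]


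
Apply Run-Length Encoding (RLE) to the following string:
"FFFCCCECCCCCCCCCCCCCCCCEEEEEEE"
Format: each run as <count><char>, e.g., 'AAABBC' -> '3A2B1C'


Scanning runs left to right:
  i=0: run of 'F' x 3 -> '3F'
  i=3: run of 'C' x 3 -> '3C'
  i=6: run of 'E' x 1 -> '1E'
  i=7: run of 'C' x 16 -> '16C'
  i=23: run of 'E' x 7 -> '7E'

RLE = 3F3C1E16C7E


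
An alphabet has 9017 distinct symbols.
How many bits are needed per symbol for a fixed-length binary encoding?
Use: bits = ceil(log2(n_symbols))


log2(9017) = 13.1384
Bracket: 2^13 = 8192 < 9017 <= 2^14 = 16384
So ceil(log2(9017)) = 14

bits = ceil(log2(9017)) = ceil(13.1384) = 14 bits


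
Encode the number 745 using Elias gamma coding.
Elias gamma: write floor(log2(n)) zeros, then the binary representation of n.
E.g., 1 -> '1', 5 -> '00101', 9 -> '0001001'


num_bits = floor(log2(745)) + 1 = 10
leading_zeros = num_bits - 1 = 9
binary(745) = 1011101001

Elias gamma(745) = '000000000' + '1011101001' = 0000000001011101001 (19 bits)


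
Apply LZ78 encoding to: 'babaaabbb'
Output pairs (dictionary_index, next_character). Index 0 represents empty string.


LZ78 encoding steps:
Dictionary: {0: ''}
Step 1: w='' (idx 0), next='b' -> output (0, 'b'), add 'b' as idx 1
Step 2: w='' (idx 0), next='a' -> output (0, 'a'), add 'a' as idx 2
Step 3: w='b' (idx 1), next='a' -> output (1, 'a'), add 'ba' as idx 3
Step 4: w='a' (idx 2), next='a' -> output (2, 'a'), add 'aa' as idx 4
Step 5: w='b' (idx 1), next='b' -> output (1, 'b'), add 'bb' as idx 5
Step 6: w='b' (idx 1), end of input -> output (1, '')


Encoded: [(0, 'b'), (0, 'a'), (1, 'a'), (2, 'a'), (1, 'b'), (1, '')]


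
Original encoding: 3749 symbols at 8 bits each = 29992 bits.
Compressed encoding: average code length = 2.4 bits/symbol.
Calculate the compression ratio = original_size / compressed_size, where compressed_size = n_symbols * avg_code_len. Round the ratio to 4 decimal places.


original_size = n_symbols * orig_bits = 3749 * 8 = 29992 bits
compressed_size = n_symbols * avg_code_len = 3749 * 2.4 = 8997.6 bits
ratio = original_size / compressed_size = 29992 / 8997.6 = 3.3333

Compression ratio = 3.3333


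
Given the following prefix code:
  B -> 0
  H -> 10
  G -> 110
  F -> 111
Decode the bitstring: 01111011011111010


Decoding step by step:
Bits 0 -> B
Bits 111 -> F
Bits 10 -> H
Bits 110 -> G
Bits 111 -> F
Bits 110 -> G
Bits 10 -> H


Decoded message: BFHGFGH


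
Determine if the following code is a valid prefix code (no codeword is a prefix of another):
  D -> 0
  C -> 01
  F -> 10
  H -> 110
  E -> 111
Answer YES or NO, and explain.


Checking each pair (does one codeword prefix another?):
  D='0' vs C='01': prefix -- VIOLATION

NO -- this is NOT a valid prefix code. D (0) is a prefix of C (01).


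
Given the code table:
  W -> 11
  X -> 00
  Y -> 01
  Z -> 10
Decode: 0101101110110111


Decoding:
01 -> Y
01 -> Y
10 -> Z
11 -> W
10 -> Z
11 -> W
01 -> Y
11 -> W


Result: YYZWZWYW


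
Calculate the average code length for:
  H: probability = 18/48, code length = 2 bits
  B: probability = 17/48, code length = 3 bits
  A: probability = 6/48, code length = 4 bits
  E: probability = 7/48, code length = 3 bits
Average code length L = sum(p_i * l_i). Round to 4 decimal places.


Weighted contributions p_i * l_i:
  H: (18/48) * 2 = 36/48
  B: (17/48) * 3 = 51/48
  A: (6/48) * 4 = 24/48
  E: (7/48) * 3 = 21/48
Sum = (36 + 51 + 24 + 21)/48 = 132/48

L = 132/48 = 2.7500 bits/symbol


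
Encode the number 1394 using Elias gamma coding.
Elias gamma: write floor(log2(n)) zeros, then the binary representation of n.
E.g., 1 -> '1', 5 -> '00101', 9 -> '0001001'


num_bits = floor(log2(1394)) + 1 = 11
leading_zeros = num_bits - 1 = 10
binary(1394) = 10101110010

Elias gamma(1394) = '0000000000' + '10101110010' = 000000000010101110010 (21 bits)


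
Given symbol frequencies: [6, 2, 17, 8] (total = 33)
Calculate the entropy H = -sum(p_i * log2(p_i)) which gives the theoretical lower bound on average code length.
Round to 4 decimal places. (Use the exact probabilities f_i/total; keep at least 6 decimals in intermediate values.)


Per-symbol terms -p_i * log2(p_i) with p_i = f_i/33:
  p = 6/33 = 0.181818: log2(p) = -2.459432, -p*log2(p) = 0.447169
  p = 2/33 = 0.060606: log2(p) = -4.044394, -p*log2(p) = 0.245115
  p = 17/33 = 0.515152: log2(p) = -0.956931, -p*log2(p) = 0.492965
  p = 8/33 = 0.242424: log2(p) = -2.044394, -p*log2(p) = 0.495611
H = 0.447169 + 0.245115 + 0.492965 + 0.495611 = 1.680860

H = 1.6809 bits/symbol


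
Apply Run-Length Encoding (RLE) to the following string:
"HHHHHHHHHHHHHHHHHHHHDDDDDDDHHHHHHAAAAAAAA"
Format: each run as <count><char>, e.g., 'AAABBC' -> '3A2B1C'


Scanning runs left to right:
  i=0: run of 'H' x 20 -> '20H'
  i=20: run of 'D' x 7 -> '7D'
  i=27: run of 'H' x 6 -> '6H'
  i=33: run of 'A' x 8 -> '8A'

RLE = 20H7D6H8A


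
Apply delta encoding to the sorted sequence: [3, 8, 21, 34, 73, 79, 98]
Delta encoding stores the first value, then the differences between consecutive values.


First value: 3
Deltas:
  8 - 3 = 5
  21 - 8 = 13
  34 - 21 = 13
  73 - 34 = 39
  79 - 73 = 6
  98 - 79 = 19


Delta encoded: [3, 5, 13, 13, 39, 6, 19]


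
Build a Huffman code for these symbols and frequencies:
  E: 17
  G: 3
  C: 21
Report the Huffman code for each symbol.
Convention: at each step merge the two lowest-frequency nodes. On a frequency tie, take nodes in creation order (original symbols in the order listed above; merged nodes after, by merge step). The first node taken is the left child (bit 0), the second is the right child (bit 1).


Huffman tree construction:
Step 1: Merge G(3) + E(17) = 20
Step 2: Merge (G+E)(20) + C(21) = 41
Read each symbol's code off the tree from the root (left child = 0, right child = 1).

Codes:
  E: 01 (length 2)
  G: 00 (length 2)
  C: 1 (length 1)
Average code length: 61/41 = 1.4878 bits/symbol


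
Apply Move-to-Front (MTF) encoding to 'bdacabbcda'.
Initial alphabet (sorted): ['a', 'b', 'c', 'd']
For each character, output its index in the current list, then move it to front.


MTF encoding:
'b': index 1 in ['a', 'b', 'c', 'd'] -> ['b', 'a', 'c', 'd']
'd': index 3 in ['b', 'a', 'c', 'd'] -> ['d', 'b', 'a', 'c']
'a': index 2 in ['d', 'b', 'a', 'c'] -> ['a', 'd', 'b', 'c']
'c': index 3 in ['a', 'd', 'b', 'c'] -> ['c', 'a', 'd', 'b']
'a': index 1 in ['c', 'a', 'd', 'b'] -> ['a', 'c', 'd', 'b']
'b': index 3 in ['a', 'c', 'd', 'b'] -> ['b', 'a', 'c', 'd']
'b': index 0 in ['b', 'a', 'c', 'd'] -> ['b', 'a', 'c', 'd']
'c': index 2 in ['b', 'a', 'c', 'd'] -> ['c', 'b', 'a', 'd']
'd': index 3 in ['c', 'b', 'a', 'd'] -> ['d', 'c', 'b', 'a']
'a': index 3 in ['d', 'c', 'b', 'a'] -> ['a', 'd', 'c', 'b']


Output: [1, 3, 2, 3, 1, 3, 0, 2, 3, 3]


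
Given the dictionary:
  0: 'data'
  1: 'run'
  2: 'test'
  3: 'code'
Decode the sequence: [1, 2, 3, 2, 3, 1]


Look up each index in the dictionary:
  1 -> 'run'
  2 -> 'test'
  3 -> 'code'
  2 -> 'test'
  3 -> 'code'
  1 -> 'run'

Decoded: "run test code test code run"


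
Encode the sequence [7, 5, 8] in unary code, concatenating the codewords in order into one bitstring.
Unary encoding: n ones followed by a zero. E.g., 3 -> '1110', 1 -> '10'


Encode each number as n ones followed by a terminating 0:
  7 -> 11111110 (8 bits)
  5 -> 111110 (6 bits)
  8 -> 111111110 (9 bits)
Total length = 8 + 6 + 9 = 23 bits.

Unary([7, 5, 8]) = 11111110111110111111110 (23 bits)


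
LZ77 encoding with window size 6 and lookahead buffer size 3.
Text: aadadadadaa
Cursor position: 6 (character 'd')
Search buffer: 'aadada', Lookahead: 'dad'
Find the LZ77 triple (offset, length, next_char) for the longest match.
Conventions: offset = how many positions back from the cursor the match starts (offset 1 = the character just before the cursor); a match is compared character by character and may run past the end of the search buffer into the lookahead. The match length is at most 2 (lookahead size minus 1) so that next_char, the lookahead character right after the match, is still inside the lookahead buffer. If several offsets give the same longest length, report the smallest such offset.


Try each offset into the search buffer:
  offset=1 (pos 5, char 'a'): match length 0
  offset=2 (pos 4, char 'd'): match length 2
  offset=3 (pos 3, char 'a'): match length 0
  offset=4 (pos 2, char 'd'): match length 2
  offset=5 (pos 1, char 'a'): match length 0
  offset=6 (pos 0, char 'a'): match length 0
Longest match has length 2, found at offsets 2, 4; take the smallest, offset 2.
next_char = character at position 6 + 2 = 8 -> 'd'

Best match: offset=2, length=2 (matching 'da' starting at position 4)
LZ77 triple: (2, 2, 'd')


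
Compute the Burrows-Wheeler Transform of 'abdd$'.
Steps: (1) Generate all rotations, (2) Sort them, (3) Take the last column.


Rotations (sorted):
  0: $abdd -> last char: d
  1: abdd$ -> last char: $
  2: bdd$a -> last char: a
  3: d$abd -> last char: d
  4: dd$ab -> last char: b


BWT = d$adb


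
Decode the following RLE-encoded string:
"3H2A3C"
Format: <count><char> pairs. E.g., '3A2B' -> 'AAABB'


Expanding each <count><char> pair:
  3H -> 'HHH'
  2A -> 'AA'
  3C -> 'CCC'

Decoded = HHHAACCC


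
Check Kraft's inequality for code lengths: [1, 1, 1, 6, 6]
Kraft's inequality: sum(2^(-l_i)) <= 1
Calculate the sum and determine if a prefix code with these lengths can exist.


Sum = 2^(-1) + 2^(-1) + 2^(-1) + 2^(-6) + 2^(-6)
    = 0.5 + 0.5 + 0.5 + 0.015625 + 0.015625
    = 98/64 = 1.53125
Since 1.53125 > 1, Kraft's inequality is NOT satisfied.
A prefix code with these lengths CANNOT exist.

Kraft sum = 1.53125. Not satisfied.


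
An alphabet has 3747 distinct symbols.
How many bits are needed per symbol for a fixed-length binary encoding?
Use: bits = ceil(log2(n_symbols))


log2(3747) = 11.8715
Bracket: 2^11 = 2048 < 3747 <= 2^12 = 4096
So ceil(log2(3747)) = 12

bits = ceil(log2(3747)) = ceil(11.8715) = 12 bits


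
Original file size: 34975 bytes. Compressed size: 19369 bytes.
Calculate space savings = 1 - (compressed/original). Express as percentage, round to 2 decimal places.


ratio = compressed/original = 19369/34975 = 0.553796
savings = 1 - ratio = 1 - 0.553796 = 0.446204
as a percentage: 0.446204 * 100 = 44.62%

Space savings = 1 - 19369/34975 = 44.62%


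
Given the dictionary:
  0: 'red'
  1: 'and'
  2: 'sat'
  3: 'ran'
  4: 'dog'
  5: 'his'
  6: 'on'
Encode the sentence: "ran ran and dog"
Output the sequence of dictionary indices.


Look up each word in the dictionary:
  'ran' -> 3
  'ran' -> 3
  'and' -> 1
  'dog' -> 4

Encoded: [3, 3, 1, 4]


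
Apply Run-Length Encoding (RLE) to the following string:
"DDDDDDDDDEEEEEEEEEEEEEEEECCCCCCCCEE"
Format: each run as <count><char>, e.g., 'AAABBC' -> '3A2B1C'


Scanning runs left to right:
  i=0: run of 'D' x 9 -> '9D'
  i=9: run of 'E' x 16 -> '16E'
  i=25: run of 'C' x 8 -> '8C'
  i=33: run of 'E' x 2 -> '2E'

RLE = 9D16E8C2E


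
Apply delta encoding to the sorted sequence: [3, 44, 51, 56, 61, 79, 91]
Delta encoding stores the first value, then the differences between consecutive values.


First value: 3
Deltas:
  44 - 3 = 41
  51 - 44 = 7
  56 - 51 = 5
  61 - 56 = 5
  79 - 61 = 18
  91 - 79 = 12


Delta encoded: [3, 41, 7, 5, 5, 18, 12]


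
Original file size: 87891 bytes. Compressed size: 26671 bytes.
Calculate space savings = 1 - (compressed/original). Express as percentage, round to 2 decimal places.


ratio = compressed/original = 26671/87891 = 0.303455
savings = 1 - ratio = 1 - 0.303455 = 0.696545
as a percentage: 0.696545 * 100 = 69.65%

Space savings = 1 - 26671/87891 = 69.65%


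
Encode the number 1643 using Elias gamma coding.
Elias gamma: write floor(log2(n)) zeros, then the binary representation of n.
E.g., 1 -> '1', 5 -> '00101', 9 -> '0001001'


num_bits = floor(log2(1643)) + 1 = 11
leading_zeros = num_bits - 1 = 10
binary(1643) = 11001101011

Elias gamma(1643) = '0000000000' + '11001101011' = 000000000011001101011 (21 bits)


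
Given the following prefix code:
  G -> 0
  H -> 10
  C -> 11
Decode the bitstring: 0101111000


Decoding step by step:
Bits 0 -> G
Bits 10 -> H
Bits 11 -> C
Bits 11 -> C
Bits 0 -> G
Bits 0 -> G
Bits 0 -> G


Decoded message: GHCCGGG


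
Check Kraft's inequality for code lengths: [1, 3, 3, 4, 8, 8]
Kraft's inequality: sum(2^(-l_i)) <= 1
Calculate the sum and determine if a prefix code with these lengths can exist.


Sum = 2^(-1) + 2^(-3) + 2^(-3) + 2^(-4) + 2^(-8) + 2^(-8)
    = 0.5 + 0.125 + 0.125 + 0.0625 + 0.00390625 + 0.00390625
    = 210/256 = 0.8203125
Since 0.8203125 <= 1, Kraft's inequality IS satisfied.
A prefix code with these lengths CAN exist.

Kraft sum = 0.8203125. Satisfied.


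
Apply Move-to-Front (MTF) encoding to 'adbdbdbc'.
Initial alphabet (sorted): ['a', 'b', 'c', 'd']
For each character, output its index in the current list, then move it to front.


MTF encoding:
'a': index 0 in ['a', 'b', 'c', 'd'] -> ['a', 'b', 'c', 'd']
'd': index 3 in ['a', 'b', 'c', 'd'] -> ['d', 'a', 'b', 'c']
'b': index 2 in ['d', 'a', 'b', 'c'] -> ['b', 'd', 'a', 'c']
'd': index 1 in ['b', 'd', 'a', 'c'] -> ['d', 'b', 'a', 'c']
'b': index 1 in ['d', 'b', 'a', 'c'] -> ['b', 'd', 'a', 'c']
'd': index 1 in ['b', 'd', 'a', 'c'] -> ['d', 'b', 'a', 'c']
'b': index 1 in ['d', 'b', 'a', 'c'] -> ['b', 'd', 'a', 'c']
'c': index 3 in ['b', 'd', 'a', 'c'] -> ['c', 'b', 'd', 'a']


Output: [0, 3, 2, 1, 1, 1, 1, 3]


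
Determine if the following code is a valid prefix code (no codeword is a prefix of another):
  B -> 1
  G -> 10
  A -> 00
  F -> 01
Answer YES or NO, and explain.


Checking each pair (does one codeword prefix another?):
  B='1' vs G='10': prefix -- VIOLATION

NO -- this is NOT a valid prefix code. B (1) is a prefix of G (10).


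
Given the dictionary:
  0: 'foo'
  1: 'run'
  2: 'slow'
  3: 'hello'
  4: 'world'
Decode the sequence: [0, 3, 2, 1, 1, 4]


Look up each index in the dictionary:
  0 -> 'foo'
  3 -> 'hello'
  2 -> 'slow'
  1 -> 'run'
  1 -> 'run'
  4 -> 'world'

Decoded: "foo hello slow run run world"


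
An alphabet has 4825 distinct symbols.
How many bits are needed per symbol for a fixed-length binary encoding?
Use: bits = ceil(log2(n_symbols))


log2(4825) = 12.2363
Bracket: 2^12 = 4096 < 4825 <= 2^13 = 8192
So ceil(log2(4825)) = 13

bits = ceil(log2(4825)) = ceil(12.2363) = 13 bits


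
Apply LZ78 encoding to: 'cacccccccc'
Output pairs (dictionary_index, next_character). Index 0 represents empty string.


LZ78 encoding steps:
Dictionary: {0: ''}
Step 1: w='' (idx 0), next='c' -> output (0, 'c'), add 'c' as idx 1
Step 2: w='' (idx 0), next='a' -> output (0, 'a'), add 'a' as idx 2
Step 3: w='c' (idx 1), next='c' -> output (1, 'c'), add 'cc' as idx 3
Step 4: w='cc' (idx 3), next='c' -> output (3, 'c'), add 'ccc' as idx 4
Step 5: w='ccc' (idx 4), end of input -> output (4, '')


Encoded: [(0, 'c'), (0, 'a'), (1, 'c'), (3, 'c'), (4, '')]


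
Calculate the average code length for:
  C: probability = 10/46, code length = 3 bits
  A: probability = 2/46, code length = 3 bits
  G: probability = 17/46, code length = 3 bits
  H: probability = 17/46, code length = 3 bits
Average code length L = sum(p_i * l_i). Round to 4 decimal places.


Weighted contributions p_i * l_i:
  C: (10/46) * 3 = 30/46
  A: (2/46) * 3 = 6/46
  G: (17/46) * 3 = 51/46
  H: (17/46) * 3 = 51/46
Sum = (30 + 6 + 51 + 51)/46 = 138/46

L = 138/46 = 3.0000 bits/symbol


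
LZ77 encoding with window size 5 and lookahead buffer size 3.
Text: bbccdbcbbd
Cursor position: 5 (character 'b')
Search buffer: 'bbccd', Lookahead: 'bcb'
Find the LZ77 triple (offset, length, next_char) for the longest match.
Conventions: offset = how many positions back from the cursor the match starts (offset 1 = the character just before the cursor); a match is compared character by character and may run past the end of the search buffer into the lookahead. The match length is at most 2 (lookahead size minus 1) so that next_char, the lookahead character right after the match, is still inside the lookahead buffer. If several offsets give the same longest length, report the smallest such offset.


Try each offset into the search buffer:
  offset=1 (pos 4, char 'd'): match length 0
  offset=2 (pos 3, char 'c'): match length 0
  offset=3 (pos 2, char 'c'): match length 0
  offset=4 (pos 1, char 'b'): match length 2
  offset=5 (pos 0, char 'b'): match length 1
Longest match has length 2 at offset 4.
next_char = character at position 5 + 2 = 7 -> 'b'

Best match: offset=4, length=2 (matching 'bc' starting at position 1)
LZ77 triple: (4, 2, 'b')


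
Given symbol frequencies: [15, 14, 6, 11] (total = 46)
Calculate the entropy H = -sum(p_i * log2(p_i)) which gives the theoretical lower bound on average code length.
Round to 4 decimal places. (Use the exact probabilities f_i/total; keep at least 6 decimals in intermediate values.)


Per-symbol terms -p_i * log2(p_i) with p_i = f_i/46:
  p = 15/46 = 0.326087: log2(p) = -1.616671, -p*log2(p) = 0.527175
  p = 14/46 = 0.304348: log2(p) = -1.716207, -p*log2(p) = 0.522324
  p = 6/46 = 0.130435: log2(p) = -2.938599, -p*log2(p) = 0.383296
  p = 11/46 = 0.239130: log2(p) = -2.064130, -p*log2(p) = 0.493596
H = 0.527175 + 0.522324 + 0.383296 + 0.493596 = 1.926391

H = 1.9264 bits/symbol


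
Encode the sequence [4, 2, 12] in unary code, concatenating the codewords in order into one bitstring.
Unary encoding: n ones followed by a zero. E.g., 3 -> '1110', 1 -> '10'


Encode each number as n ones followed by a terminating 0:
  4 -> 11110 (5 bits)
  2 -> 110 (3 bits)
  12 -> 1111111111110 (13 bits)
Total length = 5 + 3 + 13 = 21 bits.

Unary([4, 2, 12]) = 111101101111111111110 (21 bits)


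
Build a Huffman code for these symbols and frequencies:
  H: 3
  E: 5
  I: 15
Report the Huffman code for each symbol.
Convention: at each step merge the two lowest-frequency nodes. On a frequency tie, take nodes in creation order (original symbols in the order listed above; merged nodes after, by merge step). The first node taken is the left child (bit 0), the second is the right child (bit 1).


Huffman tree construction:
Step 1: Merge H(3) + E(5) = 8
Step 2: Merge (H+E)(8) + I(15) = 23
Read each symbol's code off the tree from the root (left child = 0, right child = 1).

Codes:
  H: 00 (length 2)
  E: 01 (length 2)
  I: 1 (length 1)
Average code length: 31/23 = 1.3478 bits/symbol


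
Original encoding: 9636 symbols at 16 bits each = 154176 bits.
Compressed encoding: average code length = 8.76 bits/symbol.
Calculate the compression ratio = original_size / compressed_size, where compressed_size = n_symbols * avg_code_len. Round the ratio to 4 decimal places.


original_size = n_symbols * orig_bits = 9636 * 16 = 154176 bits
compressed_size = n_symbols * avg_code_len = 9636 * 8.76 = 84411.36 bits
ratio = original_size / compressed_size = 154176 / 84411.36 = 1.8265

Compression ratio = 1.8265


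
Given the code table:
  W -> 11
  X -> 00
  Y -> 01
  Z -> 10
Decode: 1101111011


Decoding:
11 -> W
01 -> Y
11 -> W
10 -> Z
11 -> W


Result: WYWZW


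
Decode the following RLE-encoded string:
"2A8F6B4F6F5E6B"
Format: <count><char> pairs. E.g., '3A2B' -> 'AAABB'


Expanding each <count><char> pair:
  2A -> 'AA'
  8F -> 'FFFFFFFF'
  6B -> 'BBBBBB'
  4F -> 'FFFF'
  6F -> 'FFFFFF'
  5E -> 'EEEEE'
  6B -> 'BBBBBB'

Decoded = AAFFFFFFFFBBBBBBFFFFFFFFFFEEEEEBBBBBB


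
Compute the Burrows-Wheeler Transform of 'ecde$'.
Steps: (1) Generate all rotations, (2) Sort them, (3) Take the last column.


Rotations (sorted):
  0: $ecde -> last char: e
  1: cde$e -> last char: e
  2: de$ec -> last char: c
  3: e$ecd -> last char: d
  4: ecde$ -> last char: $


BWT = eecd$


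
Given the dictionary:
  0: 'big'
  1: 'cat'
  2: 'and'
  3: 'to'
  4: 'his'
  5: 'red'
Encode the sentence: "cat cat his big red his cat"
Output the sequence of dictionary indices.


Look up each word in the dictionary:
  'cat' -> 1
  'cat' -> 1
  'his' -> 4
  'big' -> 0
  'red' -> 5
  'his' -> 4
  'cat' -> 1

Encoded: [1, 1, 4, 0, 5, 4, 1]


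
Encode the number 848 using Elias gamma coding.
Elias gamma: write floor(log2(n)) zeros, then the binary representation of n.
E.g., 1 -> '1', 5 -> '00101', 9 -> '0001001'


num_bits = floor(log2(848)) + 1 = 10
leading_zeros = num_bits - 1 = 9
binary(848) = 1101010000

Elias gamma(848) = '000000000' + '1101010000' = 0000000001101010000 (19 bits)


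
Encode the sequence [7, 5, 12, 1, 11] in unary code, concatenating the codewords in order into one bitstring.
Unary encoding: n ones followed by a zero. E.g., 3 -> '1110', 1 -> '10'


Encode each number as n ones followed by a terminating 0:
  7 -> 11111110 (8 bits)
  5 -> 111110 (6 bits)
  12 -> 1111111111110 (13 bits)
  1 -> 10 (2 bits)
  11 -> 111111111110 (12 bits)
Total length = 8 + 6 + 13 + 2 + 12 = 41 bits.

Unary([7, 5, 12, 1, 11]) = 11111110111110111111111111010111111111110 (41 bits)


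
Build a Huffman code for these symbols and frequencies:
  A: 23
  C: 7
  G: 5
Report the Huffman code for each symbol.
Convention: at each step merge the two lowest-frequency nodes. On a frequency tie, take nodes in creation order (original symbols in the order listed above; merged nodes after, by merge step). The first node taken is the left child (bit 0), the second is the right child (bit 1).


Huffman tree construction:
Step 1: Merge G(5) + C(7) = 12
Step 2: Merge (G+C)(12) + A(23) = 35
Read each symbol's code off the tree from the root (left child = 0, right child = 1).

Codes:
  A: 1 (length 1)
  C: 01 (length 2)
  G: 00 (length 2)
Average code length: 47/35 = 1.3429 bits/symbol
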